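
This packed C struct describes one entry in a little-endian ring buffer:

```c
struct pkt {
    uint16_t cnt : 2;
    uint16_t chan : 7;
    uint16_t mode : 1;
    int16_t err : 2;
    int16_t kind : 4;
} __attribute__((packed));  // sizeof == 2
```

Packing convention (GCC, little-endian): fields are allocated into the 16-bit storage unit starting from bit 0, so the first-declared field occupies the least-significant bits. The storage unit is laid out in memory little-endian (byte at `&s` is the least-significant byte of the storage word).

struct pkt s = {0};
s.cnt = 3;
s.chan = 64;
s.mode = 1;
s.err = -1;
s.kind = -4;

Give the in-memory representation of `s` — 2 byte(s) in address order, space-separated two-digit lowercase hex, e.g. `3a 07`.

[0+:2] cnt=3 & 0x3 = 0x3; word=0x0003
[2+:7] chan=64 & 0x7f = 0x40; word=0x0103
[9+:1] mode=1 & 0x1 = 0x1; word=0x0303
[10+:2] err=-1 & 0x3 = 0x3; word=0x0f03
[12+:4] kind=-4 & 0xf = 0xc; word=0xcf03
word = 0xcf03 → little-endian bytes:
  [0]=0x03  [1]=0xcf

03 cf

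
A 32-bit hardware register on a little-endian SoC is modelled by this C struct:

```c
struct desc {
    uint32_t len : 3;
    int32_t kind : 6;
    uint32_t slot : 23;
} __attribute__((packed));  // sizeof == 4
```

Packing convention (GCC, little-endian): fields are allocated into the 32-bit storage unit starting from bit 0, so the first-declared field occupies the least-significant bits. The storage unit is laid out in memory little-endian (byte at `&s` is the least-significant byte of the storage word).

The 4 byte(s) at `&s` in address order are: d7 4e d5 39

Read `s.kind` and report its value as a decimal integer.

[0]=0xd7 [1]=0x4e [2]=0xd5 [3]=0x39 (little-endian) → word 0x39d54ed7
len:3 @ bit 0 → (0x39d54ed7>>0)&0x7 = 0x7
kind:6 @ bit 3 → (0x39d54ed7>>3)&0x3f = 0x1a  ←
slot:23 @ bit 9 → (0x39d54ed7>>9)&0x7fffff = 0x1ceaa7
kind signed 6b, MSB=0: value = 26

26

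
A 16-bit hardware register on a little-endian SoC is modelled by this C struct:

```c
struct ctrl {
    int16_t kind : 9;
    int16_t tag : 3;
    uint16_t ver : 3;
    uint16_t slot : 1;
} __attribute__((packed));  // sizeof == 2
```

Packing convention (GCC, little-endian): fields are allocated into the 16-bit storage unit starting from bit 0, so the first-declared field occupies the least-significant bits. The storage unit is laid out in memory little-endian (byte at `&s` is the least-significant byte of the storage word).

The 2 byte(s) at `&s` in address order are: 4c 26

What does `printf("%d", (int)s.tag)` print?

3

[0]=0x4c [1]=0x26 (little-endian) → word 0x264c
kind [0+:9] = (word>>0) & 0x1ff = 76
tag [9+:3] = (word>>9) & 0x7 = 3  ←
ver [12+:3] = (word>>12) & 0x7 = 2
slot [15+:1] = (word>>15) & 0x1 = 0
tag signed 3b, MSB=0: value = 3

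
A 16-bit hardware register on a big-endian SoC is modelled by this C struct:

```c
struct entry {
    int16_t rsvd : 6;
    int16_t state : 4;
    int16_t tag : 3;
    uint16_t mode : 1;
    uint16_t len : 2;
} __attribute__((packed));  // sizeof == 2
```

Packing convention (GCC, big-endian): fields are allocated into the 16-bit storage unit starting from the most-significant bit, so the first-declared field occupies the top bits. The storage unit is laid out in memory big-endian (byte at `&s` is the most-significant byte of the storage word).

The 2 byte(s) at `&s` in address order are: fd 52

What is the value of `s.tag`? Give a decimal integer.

[0]=0xfd [1]=0x52 (big-endian) → word 0xfd52
rsvd:6 @ bit 10 → (0xfd52>>10)&0x3f = 0x3f
state:4 @ bit 6 → (0xfd52>>6)&0xf = 0x5
tag:3 @ bit 3 → (0xfd52>>3)&0x7 = 0x2  ←
mode:1 @ bit 2 → (0xfd52>>2)&0x1 = 0x0
len:2 @ bit 0 → (0xfd52>>0)&0x3 = 0x2
tag signed 3b, MSB=0: value = 2

2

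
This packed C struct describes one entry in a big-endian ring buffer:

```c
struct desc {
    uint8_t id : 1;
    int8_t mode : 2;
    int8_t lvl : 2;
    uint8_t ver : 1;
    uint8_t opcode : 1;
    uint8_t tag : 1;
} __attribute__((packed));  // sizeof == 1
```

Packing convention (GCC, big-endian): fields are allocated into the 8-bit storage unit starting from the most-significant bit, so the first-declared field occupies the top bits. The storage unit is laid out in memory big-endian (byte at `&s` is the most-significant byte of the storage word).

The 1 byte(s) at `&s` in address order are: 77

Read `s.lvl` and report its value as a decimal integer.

[0]=0x77 (big-endian) → word 0x77
id:1 @ bit 7 → (0x77>>7)&0x1 = 0x0
mode:2 @ bit 5 → (0x77>>5)&0x3 = 0x3
lvl:2 @ bit 3 → (0x77>>3)&0x3 = 0x2  ←
ver:1 @ bit 2 → (0x77>>2)&0x1 = 0x1
opcode:1 @ bit 1 → (0x77>>1)&0x1 = 0x1
tag:1 @ bit 0 → (0x77>>0)&0x1 = 0x1
lvl signed 2b, MSB=1: 2 - 4 = -2

-2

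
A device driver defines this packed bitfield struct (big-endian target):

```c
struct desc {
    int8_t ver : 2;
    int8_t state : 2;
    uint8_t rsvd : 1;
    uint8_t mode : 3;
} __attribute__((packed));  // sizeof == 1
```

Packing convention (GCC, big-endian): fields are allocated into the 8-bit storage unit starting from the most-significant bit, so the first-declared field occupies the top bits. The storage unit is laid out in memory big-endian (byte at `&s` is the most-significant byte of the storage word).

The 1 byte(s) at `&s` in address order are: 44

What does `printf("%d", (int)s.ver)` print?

1

[0]=0x44 (big-endian) → word 0x44
ver [6+:2] = (word>>6) & 0x3 = 1  ←
state [4+:2] = (word>>4) & 0x3 = 0
rsvd [3+:1] = (word>>3) & 0x1 = 0
mode [0+:3] = (word>>0) & 0x7 = 4
ver signed 2b, MSB=0: value = 1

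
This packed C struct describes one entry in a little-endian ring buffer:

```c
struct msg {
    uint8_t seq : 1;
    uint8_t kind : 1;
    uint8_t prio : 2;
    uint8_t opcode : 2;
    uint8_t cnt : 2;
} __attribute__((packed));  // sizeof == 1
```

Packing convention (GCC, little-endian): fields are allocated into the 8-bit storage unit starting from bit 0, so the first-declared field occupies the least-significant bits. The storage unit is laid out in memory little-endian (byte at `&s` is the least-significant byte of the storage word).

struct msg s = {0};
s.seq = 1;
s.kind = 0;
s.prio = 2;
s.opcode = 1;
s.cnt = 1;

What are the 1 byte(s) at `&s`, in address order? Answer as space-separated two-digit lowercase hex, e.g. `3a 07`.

[0+:1] seq=1 & 0x1 = 0x1; word=0x01
[1+:1] kind=0 & 0x1 = 0x0; word=0x01
[2+:2] prio=2 & 0x3 = 0x2; word=0x09
[4+:2] opcode=1 & 0x3 = 0x1; word=0x19
[6+:2] cnt=1 & 0x3 = 0x1; word=0x59
word = 0x59 → little-endian bytes:
  [0]=0x59

59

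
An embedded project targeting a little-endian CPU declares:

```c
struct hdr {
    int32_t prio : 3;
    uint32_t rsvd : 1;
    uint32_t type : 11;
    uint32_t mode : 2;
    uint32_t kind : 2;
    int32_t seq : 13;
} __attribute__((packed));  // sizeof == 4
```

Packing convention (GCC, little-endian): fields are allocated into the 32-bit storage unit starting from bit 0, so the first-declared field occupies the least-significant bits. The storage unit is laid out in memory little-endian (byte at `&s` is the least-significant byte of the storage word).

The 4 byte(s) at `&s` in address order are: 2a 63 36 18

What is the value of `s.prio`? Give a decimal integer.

[0]=0x2a [1]=0x63 [2]=0x36 [3]=0x18 (little-endian) → word 0x1836632a
prio [0+:3] = (word>>0) & 0x7 = 2  ←
rsvd [3+:1] = (word>>3) & 0x1 = 1
type [4+:11] = (word>>4) & 0x7ff = 1586
mode [15+:2] = (word>>15) & 0x3 = 0
kind [17+:2] = (word>>17) & 0x3 = 3
seq [19+:13] = (word>>19) & 0x1fff = 774
prio signed 3b, MSB=0: value = 2

2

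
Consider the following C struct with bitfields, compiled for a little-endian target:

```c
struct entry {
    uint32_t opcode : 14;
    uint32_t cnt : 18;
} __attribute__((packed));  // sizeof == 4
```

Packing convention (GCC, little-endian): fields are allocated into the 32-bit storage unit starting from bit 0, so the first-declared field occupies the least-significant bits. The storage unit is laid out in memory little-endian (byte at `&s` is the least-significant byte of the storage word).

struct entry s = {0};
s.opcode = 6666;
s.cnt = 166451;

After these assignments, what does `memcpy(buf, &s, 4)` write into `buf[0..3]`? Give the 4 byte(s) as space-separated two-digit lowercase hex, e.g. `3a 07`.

0a da 8c a2

opcode (14b) val=6666 bits=0x1a0a at bit 0: 0x00001a0a
cnt (18b) val=166451 bits=0x28a33 at bit 14: 0xa28cda0a
word = 0xa28cda0a → little-endian bytes:
  [0]=0x0a  [1]=0xda  [2]=0x8c  [3]=0xa2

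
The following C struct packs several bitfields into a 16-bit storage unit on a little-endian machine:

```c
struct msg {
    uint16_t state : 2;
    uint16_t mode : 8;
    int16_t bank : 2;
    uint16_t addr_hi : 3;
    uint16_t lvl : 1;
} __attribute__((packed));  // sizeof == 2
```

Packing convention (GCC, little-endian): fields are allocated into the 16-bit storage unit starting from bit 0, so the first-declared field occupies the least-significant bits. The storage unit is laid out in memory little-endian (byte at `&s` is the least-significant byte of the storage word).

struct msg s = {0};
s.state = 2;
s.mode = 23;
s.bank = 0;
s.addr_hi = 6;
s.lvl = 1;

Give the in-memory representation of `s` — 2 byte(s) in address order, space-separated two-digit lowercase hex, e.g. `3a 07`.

[0+:2] state=2 & 0x3 = 0x2; word=0x0002
[2+:8] mode=23 & 0xff = 0x17; word=0x005e
[10+:2] bank=0 & 0x3 = 0x0; word=0x005e
[12+:3] addr_hi=6 & 0x7 = 0x6; word=0x605e
[15+:1] lvl=1 & 0x1 = 0x1; word=0xe05e
word = 0xe05e → little-endian bytes:
  [0]=0x5e  [1]=0xe0

5e e0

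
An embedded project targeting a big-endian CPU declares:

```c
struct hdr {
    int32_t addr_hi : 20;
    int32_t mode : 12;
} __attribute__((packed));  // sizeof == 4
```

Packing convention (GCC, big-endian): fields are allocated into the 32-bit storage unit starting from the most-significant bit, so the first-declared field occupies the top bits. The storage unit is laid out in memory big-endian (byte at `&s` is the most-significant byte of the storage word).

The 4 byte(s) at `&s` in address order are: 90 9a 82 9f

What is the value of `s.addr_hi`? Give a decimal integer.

-456280

[0]=0x90 [1]=0x9a [2]=0x82 [3]=0x9f (big-endian) → word 0x909a829f
addr_hi:20 @ bit 12 → (0x909a829f>>12)&0xfffff = 0x909a8  ←
mode:12 @ bit 0 → (0x909a829f>>0)&0xfff = 0x29f
addr_hi signed 20b, MSB=1: 592296 - 1048576 = -456280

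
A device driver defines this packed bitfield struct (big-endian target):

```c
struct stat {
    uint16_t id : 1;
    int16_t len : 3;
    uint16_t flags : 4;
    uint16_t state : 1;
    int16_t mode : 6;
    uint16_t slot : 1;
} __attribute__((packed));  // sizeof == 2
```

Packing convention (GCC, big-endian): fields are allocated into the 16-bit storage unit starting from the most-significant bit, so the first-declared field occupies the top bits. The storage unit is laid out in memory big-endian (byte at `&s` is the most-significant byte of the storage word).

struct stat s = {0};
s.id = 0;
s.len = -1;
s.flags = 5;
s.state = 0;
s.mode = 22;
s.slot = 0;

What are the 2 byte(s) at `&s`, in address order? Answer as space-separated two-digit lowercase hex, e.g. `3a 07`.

id (1b) val=0 bits=0x0 at bit 15: 0x0000
len (3b) val=-1 bits=0x7 at bit 12: 0x7000
flags (4b) val=5 bits=0x5 at bit 8: 0x7500
state (1b) val=0 bits=0x0 at bit 7: 0x7500
mode (6b) val=22 bits=0x16 at bit 1: 0x752c
slot (1b) val=0 bits=0x0 at bit 0: 0x752c
word = 0x752c → big-endian bytes:
  [0]=0x75  [1]=0x2c

75 2c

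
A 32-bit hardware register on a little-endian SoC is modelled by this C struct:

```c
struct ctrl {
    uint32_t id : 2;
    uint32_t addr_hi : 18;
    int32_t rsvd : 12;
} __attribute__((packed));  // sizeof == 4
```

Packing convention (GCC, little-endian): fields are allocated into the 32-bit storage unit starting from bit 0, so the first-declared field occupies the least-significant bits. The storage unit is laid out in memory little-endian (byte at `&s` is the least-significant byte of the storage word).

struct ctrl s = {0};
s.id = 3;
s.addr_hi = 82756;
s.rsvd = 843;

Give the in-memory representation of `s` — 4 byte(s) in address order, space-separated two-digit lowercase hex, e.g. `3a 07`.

[0+:2] id=3 & 0x3 = 0x3; word=0x00000003
[2+:18] addr_hi=82756 & 0x3ffff = 0x14344; word=0x00050d13
[20+:12] rsvd=843 & 0xfff = 0x34b; word=0x34b50d13
word = 0x34b50d13 → little-endian bytes:
  [0]=0x13  [1]=0x0d  [2]=0xb5  [3]=0x34

13 0d b5 34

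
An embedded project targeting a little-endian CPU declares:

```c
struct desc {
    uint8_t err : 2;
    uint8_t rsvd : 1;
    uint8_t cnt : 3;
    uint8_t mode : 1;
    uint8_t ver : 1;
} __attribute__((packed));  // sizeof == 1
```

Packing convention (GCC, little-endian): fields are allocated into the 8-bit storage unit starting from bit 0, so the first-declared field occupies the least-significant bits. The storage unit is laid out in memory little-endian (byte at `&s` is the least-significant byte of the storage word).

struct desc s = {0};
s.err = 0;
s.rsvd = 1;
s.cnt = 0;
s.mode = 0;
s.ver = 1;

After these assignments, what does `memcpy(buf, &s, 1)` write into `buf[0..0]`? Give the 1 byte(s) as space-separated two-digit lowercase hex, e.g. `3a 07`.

err:2 = 0 → 0x0 << 0 → word 0x00
rsvd:1 = 1 → 0x1 << 2 → word 0x04
cnt:3 = 0 → 0x0 << 3 → word 0x04
mode:1 = 0 → 0x0 << 6 → word 0x04
ver:1 = 1 → 0x1 << 7 → word 0x84
word = 0x84 → little-endian bytes:
  [0]=0x84

84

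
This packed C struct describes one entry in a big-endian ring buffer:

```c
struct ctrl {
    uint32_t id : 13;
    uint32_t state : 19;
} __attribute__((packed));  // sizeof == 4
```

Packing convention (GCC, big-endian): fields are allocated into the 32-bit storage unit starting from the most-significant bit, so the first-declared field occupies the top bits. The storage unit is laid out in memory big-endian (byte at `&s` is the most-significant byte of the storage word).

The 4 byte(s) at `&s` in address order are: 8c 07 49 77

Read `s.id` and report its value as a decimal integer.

[0]=0x8c [1]=0x07 [2]=0x49 [3]=0x77 (big-endian) → word 0x8c074977
id [19+:13] = (word>>19) & 0x1fff = 4480  ←
state [0+:19] = (word>>0) & 0x7ffff = 477559

4480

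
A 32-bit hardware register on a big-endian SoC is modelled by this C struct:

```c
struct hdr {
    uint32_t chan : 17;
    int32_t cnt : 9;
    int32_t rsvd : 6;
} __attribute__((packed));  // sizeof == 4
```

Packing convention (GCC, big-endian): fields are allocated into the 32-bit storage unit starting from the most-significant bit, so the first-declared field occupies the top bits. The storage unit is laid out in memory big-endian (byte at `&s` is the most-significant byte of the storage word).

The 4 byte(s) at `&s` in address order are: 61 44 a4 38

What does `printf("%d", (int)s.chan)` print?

[0]=0x61 [1]=0x44 [2]=0xa4 [3]=0x38 (big-endian) → word 0x6144a438
chan:17 @ bit 15 → (0x6144a438>>15)&0x1ffff = 0xc289  ←
cnt:9 @ bit 6 → (0x6144a438>>6)&0x1ff = 0x90
rsvd:6 @ bit 0 → (0x6144a438>>0)&0x3f = 0x38

49801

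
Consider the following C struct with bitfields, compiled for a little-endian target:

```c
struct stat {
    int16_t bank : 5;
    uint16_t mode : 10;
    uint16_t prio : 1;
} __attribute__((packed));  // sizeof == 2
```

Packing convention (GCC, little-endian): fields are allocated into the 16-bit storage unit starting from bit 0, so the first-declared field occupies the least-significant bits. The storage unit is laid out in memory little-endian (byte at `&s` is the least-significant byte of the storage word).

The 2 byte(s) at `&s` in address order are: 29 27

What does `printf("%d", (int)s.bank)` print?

9

[0]=0x29 [1]=0x27 (little-endian) → word 0x2729
bank [0+:5] = (word>>0) & 0x1f = 9  ←
mode [5+:10] = (word>>5) & 0x3ff = 313
prio [15+:1] = (word>>15) & 0x1 = 0
bank signed 5b, MSB=0: value = 9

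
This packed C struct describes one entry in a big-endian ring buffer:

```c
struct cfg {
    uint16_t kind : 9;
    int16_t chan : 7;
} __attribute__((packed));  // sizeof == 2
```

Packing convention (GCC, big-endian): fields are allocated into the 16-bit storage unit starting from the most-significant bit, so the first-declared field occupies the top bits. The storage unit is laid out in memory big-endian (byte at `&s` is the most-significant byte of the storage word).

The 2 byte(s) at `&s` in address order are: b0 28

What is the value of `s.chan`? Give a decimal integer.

[0]=0xb0 [1]=0x28 (big-endian) → word 0xb028
kind [7+:9] = (word>>7) & 0x1ff = 352
chan [0+:7] = (word>>0) & 0x7f = 40  ←
chan signed 7b, MSB=0: value = 40

40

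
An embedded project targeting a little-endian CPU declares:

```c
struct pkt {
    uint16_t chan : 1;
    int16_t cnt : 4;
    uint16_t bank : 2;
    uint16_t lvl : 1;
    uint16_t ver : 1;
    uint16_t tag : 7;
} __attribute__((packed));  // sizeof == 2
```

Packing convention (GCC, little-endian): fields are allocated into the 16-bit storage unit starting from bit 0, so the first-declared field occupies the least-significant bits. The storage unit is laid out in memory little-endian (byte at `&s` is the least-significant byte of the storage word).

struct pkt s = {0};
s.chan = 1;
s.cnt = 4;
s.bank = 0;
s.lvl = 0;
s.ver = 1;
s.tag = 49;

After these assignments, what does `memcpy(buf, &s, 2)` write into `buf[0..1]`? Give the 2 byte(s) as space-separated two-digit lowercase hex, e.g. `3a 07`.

09 63

chan (1b) val=1 bits=0x1 at bit 0: 0x0001
cnt (4b) val=4 bits=0x4 at bit 1: 0x0009
bank (2b) val=0 bits=0x0 at bit 5: 0x0009
lvl (1b) val=0 bits=0x0 at bit 7: 0x0009
ver (1b) val=1 bits=0x1 at bit 8: 0x0109
tag (7b) val=49 bits=0x31 at bit 9: 0x6309
word = 0x6309 → little-endian bytes:
  [0]=0x09  [1]=0x63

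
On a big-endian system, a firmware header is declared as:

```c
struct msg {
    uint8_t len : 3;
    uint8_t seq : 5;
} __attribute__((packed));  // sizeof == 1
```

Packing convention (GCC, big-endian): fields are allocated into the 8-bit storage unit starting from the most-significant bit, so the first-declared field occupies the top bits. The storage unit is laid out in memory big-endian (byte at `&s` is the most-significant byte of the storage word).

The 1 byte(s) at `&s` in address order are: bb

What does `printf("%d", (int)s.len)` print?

[0]=0xbb (big-endian) → word 0xbb
len:3 @ bit 5 → (0xbb>>5)&0x7 = 0x5  ←
seq:5 @ bit 0 → (0xbb>>0)&0x1f = 0x1b

5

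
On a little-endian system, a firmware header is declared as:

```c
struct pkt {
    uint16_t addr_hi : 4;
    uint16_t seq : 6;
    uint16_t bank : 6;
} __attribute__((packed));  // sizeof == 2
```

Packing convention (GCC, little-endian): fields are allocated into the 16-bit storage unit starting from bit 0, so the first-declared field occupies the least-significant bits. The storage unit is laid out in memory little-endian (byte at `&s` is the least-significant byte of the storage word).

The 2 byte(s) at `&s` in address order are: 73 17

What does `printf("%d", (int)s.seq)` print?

[0]=0x73 [1]=0x17 (little-endian) → word 0x1773
addr_hi:4 @ bit 0 → (0x1773>>0)&0xf = 0x3
seq:6 @ bit 4 → (0x1773>>4)&0x3f = 0x37  ←
bank:6 @ bit 10 → (0x1773>>10)&0x3f = 0x5

55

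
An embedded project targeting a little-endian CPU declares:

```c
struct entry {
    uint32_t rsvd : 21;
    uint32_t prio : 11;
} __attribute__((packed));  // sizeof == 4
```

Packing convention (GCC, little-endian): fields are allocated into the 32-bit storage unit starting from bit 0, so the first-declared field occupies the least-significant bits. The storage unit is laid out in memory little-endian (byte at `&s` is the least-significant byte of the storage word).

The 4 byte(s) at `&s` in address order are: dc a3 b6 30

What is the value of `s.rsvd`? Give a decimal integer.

1483740

[0]=0xdc [1]=0xa3 [2]=0xb6 [3]=0x30 (little-endian) → word 0x30b6a3dc
rsvd [0+:21] = (word>>0) & 0x1fffff = 1483740  ←
prio [21+:11] = (word>>21) & 0x7ff = 389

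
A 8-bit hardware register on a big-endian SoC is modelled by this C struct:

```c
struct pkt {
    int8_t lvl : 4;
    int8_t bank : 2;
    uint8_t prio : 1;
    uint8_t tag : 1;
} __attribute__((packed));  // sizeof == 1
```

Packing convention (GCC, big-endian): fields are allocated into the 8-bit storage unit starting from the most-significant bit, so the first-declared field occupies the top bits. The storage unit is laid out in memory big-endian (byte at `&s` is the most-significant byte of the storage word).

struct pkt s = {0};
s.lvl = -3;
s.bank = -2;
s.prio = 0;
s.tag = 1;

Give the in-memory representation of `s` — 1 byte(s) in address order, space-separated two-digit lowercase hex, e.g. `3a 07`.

d9

[4+:4] lvl=-3 & 0xf = 0xd; word=0xd0
[2+:2] bank=-2 & 0x3 = 0x2; word=0xd8
[1+:1] prio=0 & 0x1 = 0x0; word=0xd8
[0+:1] tag=1 & 0x1 = 0x1; word=0xd9
word = 0xd9 → big-endian bytes:
  [0]=0xd9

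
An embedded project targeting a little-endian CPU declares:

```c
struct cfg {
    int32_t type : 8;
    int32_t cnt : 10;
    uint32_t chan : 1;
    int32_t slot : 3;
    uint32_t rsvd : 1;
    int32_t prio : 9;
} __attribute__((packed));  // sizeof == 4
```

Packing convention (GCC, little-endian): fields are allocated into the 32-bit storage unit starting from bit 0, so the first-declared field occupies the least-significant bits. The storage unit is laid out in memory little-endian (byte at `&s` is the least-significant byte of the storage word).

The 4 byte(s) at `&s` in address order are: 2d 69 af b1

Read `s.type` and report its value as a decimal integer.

[0]=0x2d [1]=0x69 [2]=0xaf [3]=0xb1 (little-endian) → word 0xb1af692d
type:8 @ bit 0 → (0xb1af692d>>0)&0xff = 0x2d  ←
cnt:10 @ bit 8 → (0xb1af692d>>8)&0x3ff = 0x369
chan:1 @ bit 18 → (0xb1af692d>>18)&0x1 = 0x1
slot:3 @ bit 19 → (0xb1af692d>>19)&0x7 = 0x5
rsvd:1 @ bit 22 → (0xb1af692d>>22)&0x1 = 0x0
prio:9 @ bit 23 → (0xb1af692d>>23)&0x1ff = 0x163
type signed 8b, MSB=0: value = 45

45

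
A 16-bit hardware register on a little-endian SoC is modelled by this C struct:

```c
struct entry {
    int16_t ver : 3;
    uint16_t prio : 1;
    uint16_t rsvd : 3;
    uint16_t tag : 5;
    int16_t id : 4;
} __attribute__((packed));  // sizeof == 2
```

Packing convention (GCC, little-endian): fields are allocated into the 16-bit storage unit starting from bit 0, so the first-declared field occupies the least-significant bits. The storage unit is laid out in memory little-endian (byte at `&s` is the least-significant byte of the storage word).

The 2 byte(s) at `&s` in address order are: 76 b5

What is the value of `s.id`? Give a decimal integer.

-5

[0]=0x76 [1]=0xb5 (little-endian) → word 0xb576
ver [0+:3] = (word>>0) & 0x7 = 6
prio [3+:1] = (word>>3) & 0x1 = 0
rsvd [4+:3] = (word>>4) & 0x7 = 7
tag [7+:5] = (word>>7) & 0x1f = 10
id [12+:4] = (word>>12) & 0xf = 11  ←
id signed 4b, MSB=1: 11 - 16 = -5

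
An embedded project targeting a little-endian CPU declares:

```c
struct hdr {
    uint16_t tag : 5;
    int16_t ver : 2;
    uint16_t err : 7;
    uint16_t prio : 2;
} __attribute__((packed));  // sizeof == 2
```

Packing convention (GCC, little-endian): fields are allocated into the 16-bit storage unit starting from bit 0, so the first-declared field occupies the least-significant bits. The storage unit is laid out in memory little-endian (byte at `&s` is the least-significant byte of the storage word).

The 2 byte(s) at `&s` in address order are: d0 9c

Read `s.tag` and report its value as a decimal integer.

16

[0]=0xd0 [1]=0x9c (little-endian) → word 0x9cd0
tag:5 @ bit 0 → (0x9cd0>>0)&0x1f = 0x10  ←
ver:2 @ bit 5 → (0x9cd0>>5)&0x3 = 0x2
err:7 @ bit 7 → (0x9cd0>>7)&0x7f = 0x39
prio:2 @ bit 14 → (0x9cd0>>14)&0x3 = 0x2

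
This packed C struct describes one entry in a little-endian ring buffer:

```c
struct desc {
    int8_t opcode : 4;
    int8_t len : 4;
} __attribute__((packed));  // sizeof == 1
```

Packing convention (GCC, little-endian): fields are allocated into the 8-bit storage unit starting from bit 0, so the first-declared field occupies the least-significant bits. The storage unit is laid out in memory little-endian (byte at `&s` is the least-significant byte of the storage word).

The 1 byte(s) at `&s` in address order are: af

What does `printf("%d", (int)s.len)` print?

-6

[0]=0xaf (little-endian) → word 0xaf
opcode:4 @ bit 0 → (0xaf>>0)&0xf = 0xf
len:4 @ bit 4 → (0xaf>>4)&0xf = 0xa  ←
len signed 4b, MSB=1: 10 - 16 = -6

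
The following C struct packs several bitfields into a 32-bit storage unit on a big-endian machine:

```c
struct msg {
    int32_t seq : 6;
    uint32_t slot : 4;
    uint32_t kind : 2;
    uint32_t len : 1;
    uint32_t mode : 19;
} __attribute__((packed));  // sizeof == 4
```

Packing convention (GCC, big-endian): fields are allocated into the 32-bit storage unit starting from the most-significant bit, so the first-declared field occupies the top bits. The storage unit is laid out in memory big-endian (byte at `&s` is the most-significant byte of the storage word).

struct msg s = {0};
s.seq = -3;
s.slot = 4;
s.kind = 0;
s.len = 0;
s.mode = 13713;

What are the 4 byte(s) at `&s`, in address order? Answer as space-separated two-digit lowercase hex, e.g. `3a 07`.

[26+:6] seq=-3 & 0x3f = 0x3d; word=0xf4000000
[22+:4] slot=4 & 0xf = 0x4; word=0xf5000000
[20+:2] kind=0 & 0x3 = 0x0; word=0xf5000000
[19+:1] len=0 & 0x1 = 0x0; word=0xf5000000
[0+:19] mode=13713 & 0x7ffff = 0x3591; word=0xf5003591
word = 0xf5003591 → big-endian bytes:
  [0]=0xf5  [1]=0x00  [2]=0x35  [3]=0x91

f5 00 35 91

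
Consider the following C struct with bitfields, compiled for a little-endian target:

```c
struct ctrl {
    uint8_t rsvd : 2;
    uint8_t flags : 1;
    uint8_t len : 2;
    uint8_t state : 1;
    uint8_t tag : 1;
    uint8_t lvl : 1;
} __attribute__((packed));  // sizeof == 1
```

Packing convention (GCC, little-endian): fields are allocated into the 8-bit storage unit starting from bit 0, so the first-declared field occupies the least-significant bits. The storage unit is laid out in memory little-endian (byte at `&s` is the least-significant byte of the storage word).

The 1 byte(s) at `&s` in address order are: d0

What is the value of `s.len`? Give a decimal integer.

2

[0]=0xd0 (little-endian) → word 0xd0
rsvd [0+:2] = (word>>0) & 0x3 = 0
flags [2+:1] = (word>>2) & 0x1 = 0
len [3+:2] = (word>>3) & 0x3 = 2  ←
state [5+:1] = (word>>5) & 0x1 = 0
tag [6+:1] = (word>>6) & 0x1 = 1
lvl [7+:1] = (word>>7) & 0x1 = 1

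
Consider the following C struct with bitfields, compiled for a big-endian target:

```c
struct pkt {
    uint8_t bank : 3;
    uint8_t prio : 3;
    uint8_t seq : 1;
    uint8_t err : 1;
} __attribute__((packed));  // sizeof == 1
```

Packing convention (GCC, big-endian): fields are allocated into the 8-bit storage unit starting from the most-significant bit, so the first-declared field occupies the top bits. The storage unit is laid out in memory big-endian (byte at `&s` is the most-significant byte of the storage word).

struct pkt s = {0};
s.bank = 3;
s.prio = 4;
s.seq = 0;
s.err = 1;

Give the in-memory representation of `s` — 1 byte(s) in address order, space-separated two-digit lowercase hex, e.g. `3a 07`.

bank:3 = 3 → 0x3 << 5 → word 0x60
prio:3 = 4 → 0x4 << 2 → word 0x70
seq:1 = 0 → 0x0 << 1 → word 0x70
err:1 = 1 → 0x1 << 0 → word 0x71
word = 0x71 → big-endian bytes:
  [0]=0x71

71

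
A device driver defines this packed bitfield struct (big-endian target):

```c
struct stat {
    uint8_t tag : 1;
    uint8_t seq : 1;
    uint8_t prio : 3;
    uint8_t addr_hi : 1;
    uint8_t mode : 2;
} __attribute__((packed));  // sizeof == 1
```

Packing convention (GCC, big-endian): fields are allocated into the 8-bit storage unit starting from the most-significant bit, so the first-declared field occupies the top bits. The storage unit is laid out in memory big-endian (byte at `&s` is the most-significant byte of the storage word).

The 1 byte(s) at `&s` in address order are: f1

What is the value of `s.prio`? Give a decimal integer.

6

[0]=0xf1 (big-endian) → word 0xf1
tag [7+:1] = (word>>7) & 0x1 = 1
seq [6+:1] = (word>>6) & 0x1 = 1
prio [3+:3] = (word>>3) & 0x7 = 6  ←
addr_hi [2+:1] = (word>>2) & 0x1 = 0
mode [0+:2] = (word>>0) & 0x3 = 1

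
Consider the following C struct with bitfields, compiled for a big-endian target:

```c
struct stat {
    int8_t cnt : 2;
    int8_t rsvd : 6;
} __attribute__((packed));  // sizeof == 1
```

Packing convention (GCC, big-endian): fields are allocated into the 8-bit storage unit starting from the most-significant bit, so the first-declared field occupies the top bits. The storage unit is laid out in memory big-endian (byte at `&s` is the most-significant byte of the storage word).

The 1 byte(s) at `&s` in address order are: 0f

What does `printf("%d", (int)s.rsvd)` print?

[0]=0x0f (big-endian) → word 0x0f
cnt:2 @ bit 6 → (0x0f>>6)&0x3 = 0x0
rsvd:6 @ bit 0 → (0x0f>>0)&0x3f = 0xf  ←
rsvd signed 6b, MSB=0: value = 15

15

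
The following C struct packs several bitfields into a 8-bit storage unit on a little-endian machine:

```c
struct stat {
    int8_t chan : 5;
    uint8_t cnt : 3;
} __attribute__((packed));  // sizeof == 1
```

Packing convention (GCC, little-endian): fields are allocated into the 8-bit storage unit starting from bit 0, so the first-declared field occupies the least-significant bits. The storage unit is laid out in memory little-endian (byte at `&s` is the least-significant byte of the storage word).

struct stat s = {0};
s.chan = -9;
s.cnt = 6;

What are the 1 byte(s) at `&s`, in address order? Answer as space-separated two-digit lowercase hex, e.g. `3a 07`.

d7

chan (5b) val=-9 bits=0x17 at bit 0: 0x17
cnt (3b) val=6 bits=0x6 at bit 5: 0xd7
word = 0xd7 → little-endian bytes:
  [0]=0xd7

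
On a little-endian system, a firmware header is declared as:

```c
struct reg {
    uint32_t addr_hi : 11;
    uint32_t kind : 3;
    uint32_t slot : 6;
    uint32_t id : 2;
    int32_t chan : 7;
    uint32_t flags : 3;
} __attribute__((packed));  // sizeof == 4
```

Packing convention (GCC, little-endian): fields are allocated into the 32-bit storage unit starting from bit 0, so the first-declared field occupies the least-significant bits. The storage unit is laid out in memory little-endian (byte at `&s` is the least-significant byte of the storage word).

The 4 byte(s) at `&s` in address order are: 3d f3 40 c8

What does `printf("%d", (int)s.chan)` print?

33

[0]=0x3d [1]=0xf3 [2]=0x40 [3]=0xc8 (little-endian) → word 0xc840f33d
addr_hi [0+:11] = (word>>0) & 0x7ff = 829
kind [11+:3] = (word>>11) & 0x7 = 6
slot [14+:6] = (word>>14) & 0x3f = 3
id [20+:2] = (word>>20) & 0x3 = 0
chan [22+:7] = (word>>22) & 0x7f = 33  ←
flags [29+:3] = (word>>29) & 0x7 = 6
chan signed 7b, MSB=0: value = 33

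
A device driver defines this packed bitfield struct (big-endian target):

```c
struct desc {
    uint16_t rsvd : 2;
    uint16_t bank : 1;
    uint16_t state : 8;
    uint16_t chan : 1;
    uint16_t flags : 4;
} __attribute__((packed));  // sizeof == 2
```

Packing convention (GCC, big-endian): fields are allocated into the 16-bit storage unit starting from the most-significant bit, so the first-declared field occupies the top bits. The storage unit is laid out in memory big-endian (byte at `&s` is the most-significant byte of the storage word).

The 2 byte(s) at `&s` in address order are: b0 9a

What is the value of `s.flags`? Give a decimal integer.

[0]=0xb0 [1]=0x9a (big-endian) → word 0xb09a
rsvd:2 @ bit 14 → (0xb09a>>14)&0x3 = 0x2
bank:1 @ bit 13 → (0xb09a>>13)&0x1 = 0x1
state:8 @ bit 5 → (0xb09a>>5)&0xff = 0x84
chan:1 @ bit 4 → (0xb09a>>4)&0x1 = 0x1
flags:4 @ bit 0 → (0xb09a>>0)&0xf = 0xa  ←

10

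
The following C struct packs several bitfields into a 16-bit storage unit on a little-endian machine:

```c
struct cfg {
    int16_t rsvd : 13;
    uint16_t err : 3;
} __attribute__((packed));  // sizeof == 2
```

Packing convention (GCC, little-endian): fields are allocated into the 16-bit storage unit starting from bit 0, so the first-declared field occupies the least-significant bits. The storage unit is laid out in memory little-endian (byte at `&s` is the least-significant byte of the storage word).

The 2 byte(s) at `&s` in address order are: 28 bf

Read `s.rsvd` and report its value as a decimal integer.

[0]=0x28 [1]=0xbf (little-endian) → word 0xbf28
rsvd [0+:13] = (word>>0) & 0x1fff = 7976  ←
err [13+:3] = (word>>13) & 0x7 = 5
rsvd signed 13b, MSB=1: 7976 - 8192 = -216

-216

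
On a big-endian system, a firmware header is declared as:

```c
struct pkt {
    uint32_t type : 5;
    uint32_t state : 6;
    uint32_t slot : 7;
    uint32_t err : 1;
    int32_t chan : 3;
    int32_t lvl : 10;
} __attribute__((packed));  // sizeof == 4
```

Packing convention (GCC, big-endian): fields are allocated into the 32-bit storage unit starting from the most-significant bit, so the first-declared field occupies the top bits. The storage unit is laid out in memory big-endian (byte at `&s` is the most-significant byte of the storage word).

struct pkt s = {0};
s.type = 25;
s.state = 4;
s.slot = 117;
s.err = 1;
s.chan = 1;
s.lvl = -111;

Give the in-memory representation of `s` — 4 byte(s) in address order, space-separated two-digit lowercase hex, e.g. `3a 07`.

[27+:5] type=25 & 0x1f = 0x19; word=0xc8000000
[21+:6] state=4 & 0x3f = 0x4; word=0xc8800000
[14+:7] slot=117 & 0x7f = 0x75; word=0xc89d4000
[13+:1] err=1 & 0x1 = 0x1; word=0xc89d6000
[10+:3] chan=1 & 0x7 = 0x1; word=0xc89d6400
[0+:10] lvl=-111 & 0x3ff = 0x391; word=0xc89d6791
word = 0xc89d6791 → big-endian bytes:
  [0]=0xc8  [1]=0x9d  [2]=0x67  [3]=0x91

c8 9d 67 91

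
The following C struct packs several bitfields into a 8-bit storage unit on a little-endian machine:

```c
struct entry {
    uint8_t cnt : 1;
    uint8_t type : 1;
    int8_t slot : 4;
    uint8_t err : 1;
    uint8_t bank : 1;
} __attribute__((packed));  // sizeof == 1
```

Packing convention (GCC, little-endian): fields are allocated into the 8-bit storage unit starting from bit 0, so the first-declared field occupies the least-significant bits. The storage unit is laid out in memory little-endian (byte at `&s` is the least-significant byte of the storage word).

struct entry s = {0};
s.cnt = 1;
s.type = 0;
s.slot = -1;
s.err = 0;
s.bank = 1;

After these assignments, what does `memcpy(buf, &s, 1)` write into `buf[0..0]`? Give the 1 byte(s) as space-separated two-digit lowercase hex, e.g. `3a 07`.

cnt:1 = 1 → 0x1 << 0 → word 0x01
type:1 = 0 → 0x0 << 1 → word 0x01
slot:4 = -1 → 0xf << 2 → word 0x3d
err:1 = 0 → 0x0 << 6 → word 0x3d
bank:1 = 1 → 0x1 << 7 → word 0xbd
word = 0xbd → little-endian bytes:
  [0]=0xbd

bd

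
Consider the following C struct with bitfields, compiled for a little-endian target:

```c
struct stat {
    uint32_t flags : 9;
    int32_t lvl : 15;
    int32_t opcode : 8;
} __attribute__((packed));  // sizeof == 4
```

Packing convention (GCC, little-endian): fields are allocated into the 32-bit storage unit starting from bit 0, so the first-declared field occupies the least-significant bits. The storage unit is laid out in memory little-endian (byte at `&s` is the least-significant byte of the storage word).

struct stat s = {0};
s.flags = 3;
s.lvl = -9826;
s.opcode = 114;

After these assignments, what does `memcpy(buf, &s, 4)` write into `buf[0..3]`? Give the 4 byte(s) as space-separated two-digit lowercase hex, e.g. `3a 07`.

flags (9b) val=3 bits=0x3 at bit 0: 0x00000003
lvl (15b) val=-9826 bits=0x599e at bit 9: 0x00b33c03
opcode (8b) val=114 bits=0x72 at bit 24: 0x72b33c03
word = 0x72b33c03 → little-endian bytes:
  [0]=0x03  [1]=0x3c  [2]=0xb3  [3]=0x72

03 3c b3 72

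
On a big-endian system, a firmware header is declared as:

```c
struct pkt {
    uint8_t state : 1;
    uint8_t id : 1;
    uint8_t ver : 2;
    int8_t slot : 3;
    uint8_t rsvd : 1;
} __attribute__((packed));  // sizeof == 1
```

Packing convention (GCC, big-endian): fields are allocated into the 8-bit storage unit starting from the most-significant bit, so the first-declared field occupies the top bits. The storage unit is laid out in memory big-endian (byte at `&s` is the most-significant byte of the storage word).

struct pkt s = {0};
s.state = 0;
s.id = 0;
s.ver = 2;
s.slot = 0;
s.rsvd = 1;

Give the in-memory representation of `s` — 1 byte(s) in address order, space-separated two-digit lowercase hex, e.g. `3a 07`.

state (1b) val=0 bits=0x0 at bit 7: 0x00
id (1b) val=0 bits=0x0 at bit 6: 0x00
ver (2b) val=2 bits=0x2 at bit 4: 0x20
slot (3b) val=0 bits=0x0 at bit 1: 0x20
rsvd (1b) val=1 bits=0x1 at bit 0: 0x21
word = 0x21 → big-endian bytes:
  [0]=0x21

21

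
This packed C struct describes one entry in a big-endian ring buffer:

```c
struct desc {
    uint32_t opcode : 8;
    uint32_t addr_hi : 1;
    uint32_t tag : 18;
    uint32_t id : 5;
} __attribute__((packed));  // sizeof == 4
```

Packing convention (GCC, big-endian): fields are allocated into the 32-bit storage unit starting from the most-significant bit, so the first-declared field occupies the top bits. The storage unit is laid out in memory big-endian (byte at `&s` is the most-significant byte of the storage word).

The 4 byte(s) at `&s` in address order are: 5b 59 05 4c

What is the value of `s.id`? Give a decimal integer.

12

[0]=0x5b [1]=0x59 [2]=0x05 [3]=0x4c (big-endian) → word 0x5b59054c
opcode:8 @ bit 24 → (0x5b59054c>>24)&0xff = 0x5b
addr_hi:1 @ bit 23 → (0x5b59054c>>23)&0x1 = 0x0
tag:18 @ bit 5 → (0x5b59054c>>5)&0x3ffff = 0x2c82a
id:5 @ bit 0 → (0x5b59054c>>0)&0x1f = 0xc  ←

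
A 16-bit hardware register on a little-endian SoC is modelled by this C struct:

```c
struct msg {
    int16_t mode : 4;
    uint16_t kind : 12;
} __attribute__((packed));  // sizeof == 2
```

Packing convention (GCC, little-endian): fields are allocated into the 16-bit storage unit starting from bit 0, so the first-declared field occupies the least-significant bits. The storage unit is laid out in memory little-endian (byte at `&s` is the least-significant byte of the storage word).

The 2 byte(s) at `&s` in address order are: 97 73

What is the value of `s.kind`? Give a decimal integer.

1849

[0]=0x97 [1]=0x73 (little-endian) → word 0x7397
mode [0+:4] = (word>>0) & 0xf = 7
kind [4+:12] = (word>>4) & 0xfff = 1849  ←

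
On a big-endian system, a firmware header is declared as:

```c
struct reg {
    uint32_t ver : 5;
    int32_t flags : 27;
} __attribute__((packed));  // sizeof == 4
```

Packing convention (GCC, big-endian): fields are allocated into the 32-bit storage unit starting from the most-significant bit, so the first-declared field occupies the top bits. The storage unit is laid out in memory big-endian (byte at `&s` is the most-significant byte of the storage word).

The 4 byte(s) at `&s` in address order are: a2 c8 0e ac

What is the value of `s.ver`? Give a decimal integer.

20

[0]=0xa2 [1]=0xc8 [2]=0x0e [3]=0xac (big-endian) → word 0xa2c80eac
ver:5 @ bit 27 → (0xa2c80eac>>27)&0x1f = 0x14  ←
flags:27 @ bit 0 → (0xa2c80eac>>0)&0x7ffffff = 0x2c80eac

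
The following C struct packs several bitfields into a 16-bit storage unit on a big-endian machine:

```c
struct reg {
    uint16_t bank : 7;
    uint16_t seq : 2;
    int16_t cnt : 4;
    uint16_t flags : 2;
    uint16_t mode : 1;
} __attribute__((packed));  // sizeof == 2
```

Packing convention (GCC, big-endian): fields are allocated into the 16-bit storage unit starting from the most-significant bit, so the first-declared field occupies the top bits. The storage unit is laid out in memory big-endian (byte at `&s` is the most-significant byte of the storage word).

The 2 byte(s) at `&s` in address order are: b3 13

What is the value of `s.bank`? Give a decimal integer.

89

[0]=0xb3 [1]=0x13 (big-endian) → word 0xb313
bank:7 @ bit 9 → (0xb313>>9)&0x7f = 0x59  ←
seq:2 @ bit 7 → (0xb313>>7)&0x3 = 0x2
cnt:4 @ bit 3 → (0xb313>>3)&0xf = 0x2
flags:2 @ bit 1 → (0xb313>>1)&0x3 = 0x1
mode:1 @ bit 0 → (0xb313>>0)&0x1 = 0x1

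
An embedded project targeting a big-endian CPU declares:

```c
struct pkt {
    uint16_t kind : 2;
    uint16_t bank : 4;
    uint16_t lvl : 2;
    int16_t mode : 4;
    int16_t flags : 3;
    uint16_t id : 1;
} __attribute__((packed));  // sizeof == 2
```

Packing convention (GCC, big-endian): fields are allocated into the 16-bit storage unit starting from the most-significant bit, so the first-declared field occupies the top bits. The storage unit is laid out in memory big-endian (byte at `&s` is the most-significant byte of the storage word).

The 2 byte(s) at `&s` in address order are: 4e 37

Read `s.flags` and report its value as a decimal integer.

3

[0]=0x4e [1]=0x37 (big-endian) → word 0x4e37
kind:2 @ bit 14 → (0x4e37>>14)&0x3 = 0x1
bank:4 @ bit 10 → (0x4e37>>10)&0xf = 0x3
lvl:2 @ bit 8 → (0x4e37>>8)&0x3 = 0x2
mode:4 @ bit 4 → (0x4e37>>4)&0xf = 0x3
flags:3 @ bit 1 → (0x4e37>>1)&0x7 = 0x3  ←
id:1 @ bit 0 → (0x4e37>>0)&0x1 = 0x1
flags signed 3b, MSB=0: value = 3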